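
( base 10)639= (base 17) 23a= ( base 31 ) kj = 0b1001111111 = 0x27F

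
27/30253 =27/30253 = 0.00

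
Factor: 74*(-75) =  - 2^1*3^1*5^2 * 37^1 = - 5550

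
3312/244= 13 + 35/61 = 13.57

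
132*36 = 4752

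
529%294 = 235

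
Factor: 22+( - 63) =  - 41= - 41^1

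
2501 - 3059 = -558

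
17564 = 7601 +9963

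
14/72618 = 1/5187  =  0.00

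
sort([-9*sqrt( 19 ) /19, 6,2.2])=[-9 * sqrt(19)/19, 2.2, 6]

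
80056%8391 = 4537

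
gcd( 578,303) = 1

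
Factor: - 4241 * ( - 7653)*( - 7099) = - 3^1*31^1*229^1*2551^1*4241^1 = - 230407791927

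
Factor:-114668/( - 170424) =2^( -1)*3^( - 4)*109^1=   109/162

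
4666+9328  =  13994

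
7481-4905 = 2576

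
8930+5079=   14009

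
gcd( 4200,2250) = 150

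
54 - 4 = 50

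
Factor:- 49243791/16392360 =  - 2^(-3)*5^(-1)*167^1*227^1 * 433^1 * 136603^(-1) =-16414597/5464120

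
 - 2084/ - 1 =2084/1 = 2084.00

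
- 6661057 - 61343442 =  - 68004499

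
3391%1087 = 130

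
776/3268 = 194/817 = 0.24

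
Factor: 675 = 3^3*5^2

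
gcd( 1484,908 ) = 4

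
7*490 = 3430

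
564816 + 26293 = 591109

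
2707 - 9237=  - 6530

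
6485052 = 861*7532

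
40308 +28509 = 68817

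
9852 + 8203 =18055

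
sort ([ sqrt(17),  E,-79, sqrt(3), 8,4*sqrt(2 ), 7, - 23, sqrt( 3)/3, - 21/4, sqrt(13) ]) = [ - 79,-23,  -  21/4, sqrt(3 )/3,sqrt( 3),E, sqrt( 13),sqrt( 17 ),4*sqrt(2 ), 7, 8] 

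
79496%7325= 6246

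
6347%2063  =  158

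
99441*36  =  3579876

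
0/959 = 0=   0.00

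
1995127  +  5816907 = 7812034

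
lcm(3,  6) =6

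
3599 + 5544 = 9143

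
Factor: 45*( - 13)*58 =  - 2^1*3^2*5^1*13^1*29^1  =  - 33930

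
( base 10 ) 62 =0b111110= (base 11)57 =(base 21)2K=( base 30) 22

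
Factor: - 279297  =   - 3^2 * 31033^1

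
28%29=28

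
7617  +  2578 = 10195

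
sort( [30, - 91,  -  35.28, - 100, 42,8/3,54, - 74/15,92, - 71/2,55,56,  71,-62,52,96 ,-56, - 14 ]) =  [-100, - 91, -62, - 56,-71/2, - 35.28, - 14,  -  74/15, 8/3,30 , 42,52, 54, 55, 56 , 71 , 92, 96] 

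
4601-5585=-984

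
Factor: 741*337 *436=2^2 *3^1*13^1*19^1*109^1*337^1 = 108876612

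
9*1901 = 17109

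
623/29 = 21 + 14/29 = 21.48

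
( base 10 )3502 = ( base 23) 6E6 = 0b110110101110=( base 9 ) 4721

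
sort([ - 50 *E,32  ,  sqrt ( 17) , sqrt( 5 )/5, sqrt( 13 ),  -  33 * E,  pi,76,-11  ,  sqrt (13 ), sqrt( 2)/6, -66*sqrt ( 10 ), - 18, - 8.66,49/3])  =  [ - 66*sqrt (10),-50*  E, - 33*E , - 18,- 11,  -  8.66,sqrt( 2)/6,sqrt(5) /5,pi, sqrt( 13 ),sqrt( 13), sqrt(17 ),49/3,32, 76 ] 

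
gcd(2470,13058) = 2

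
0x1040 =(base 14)1732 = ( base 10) 4160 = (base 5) 113120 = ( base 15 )1375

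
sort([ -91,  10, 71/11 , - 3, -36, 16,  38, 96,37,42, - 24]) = [ - 91, - 36, - 24, -3 , 71/11,10, 16,37, 38, 42,96]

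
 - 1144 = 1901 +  - 3045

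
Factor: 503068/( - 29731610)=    - 2^1*5^( - 1 )*31^1*4057^1*2973161^( - 1 ) = - 251534/14865805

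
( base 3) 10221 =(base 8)152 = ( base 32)3a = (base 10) 106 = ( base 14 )78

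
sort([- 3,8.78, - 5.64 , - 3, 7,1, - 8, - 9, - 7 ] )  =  [ - 9 , - 8, - 7 , - 5.64, - 3, - 3, 1,  7,8.78]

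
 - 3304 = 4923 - 8227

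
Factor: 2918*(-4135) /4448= -2^(-4)*5^1*139^ (-1)*827^1*1459^1 =-6032965/2224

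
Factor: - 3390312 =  - 2^3*3^1*141263^1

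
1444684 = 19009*76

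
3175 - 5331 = - 2156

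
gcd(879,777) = 3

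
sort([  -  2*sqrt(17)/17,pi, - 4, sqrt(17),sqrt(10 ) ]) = [ - 4 ,-2*sqrt(17)/17,pi,sqrt(10), sqrt (17) ]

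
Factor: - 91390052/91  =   - 2^2*7^( - 1 )*101^1*17401^1 = - 7030004/7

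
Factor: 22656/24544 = 2^2*3^1* 13^( -1 ) = 12/13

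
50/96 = 25/48 = 0.52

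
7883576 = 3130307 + 4753269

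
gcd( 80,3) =1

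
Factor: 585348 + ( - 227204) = 358144 = 2^8*1399^1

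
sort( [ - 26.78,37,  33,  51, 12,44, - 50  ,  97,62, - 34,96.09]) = [-50, - 34, - 26.78 , 12, 33, 37, 44, 51,62,96.09,  97 ] 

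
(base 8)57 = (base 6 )115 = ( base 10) 47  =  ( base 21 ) 25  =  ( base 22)23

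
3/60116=3/60116 = 0.00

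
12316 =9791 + 2525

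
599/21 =28  +  11/21 = 28.52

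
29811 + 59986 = 89797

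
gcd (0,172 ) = 172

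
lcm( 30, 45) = 90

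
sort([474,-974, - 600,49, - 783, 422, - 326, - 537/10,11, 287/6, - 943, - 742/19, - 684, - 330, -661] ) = [-974, - 943,-783, - 684, - 661, - 600, - 330,-326, - 537/10, - 742/19,11, 287/6, 49, 422, 474] 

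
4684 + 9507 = 14191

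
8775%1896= 1191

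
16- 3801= - 3785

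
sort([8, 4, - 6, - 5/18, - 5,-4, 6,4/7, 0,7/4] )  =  [ - 6,  -  5, - 4, - 5/18, 0, 4/7, 7/4, 4, 6, 8 ]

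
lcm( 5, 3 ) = 15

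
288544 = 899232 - 610688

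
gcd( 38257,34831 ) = 571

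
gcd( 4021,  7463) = 1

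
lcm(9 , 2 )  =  18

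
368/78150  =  184/39075  =  0.00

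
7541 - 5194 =2347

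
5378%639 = 266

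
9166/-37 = - 9166/37 = - 247.73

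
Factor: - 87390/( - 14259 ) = 29130/4753= 2^1*3^1 * 5^1*7^(-2 ) * 97^(-1 ) * 971^1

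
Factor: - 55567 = - 181^1*307^1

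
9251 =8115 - - 1136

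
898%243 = 169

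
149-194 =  - 45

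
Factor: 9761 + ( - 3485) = 2^2*3^1*523^1 = 6276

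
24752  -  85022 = - 60270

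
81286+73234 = 154520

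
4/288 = 1/72 = 0.01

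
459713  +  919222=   1378935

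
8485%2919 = 2647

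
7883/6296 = 7883/6296 = 1.25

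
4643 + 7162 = 11805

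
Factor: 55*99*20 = 108900 = 2^2*3^2*5^2*11^2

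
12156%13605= 12156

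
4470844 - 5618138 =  - 1147294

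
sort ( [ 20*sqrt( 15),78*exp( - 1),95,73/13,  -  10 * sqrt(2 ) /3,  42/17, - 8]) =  [-8, - 10*sqrt(2)/3 , 42/17,73/13,78*exp ( - 1 ),20*sqrt( 15 ),95]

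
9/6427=9/6427 = 0.00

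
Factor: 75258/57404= 2^(-1 )*3^2 * 37^1 * 127^( - 1) = 333/254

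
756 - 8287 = - 7531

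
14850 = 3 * 4950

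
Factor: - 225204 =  - 2^2*3^1*7^2*383^1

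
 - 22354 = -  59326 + 36972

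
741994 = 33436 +708558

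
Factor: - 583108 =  - 2^2*145777^1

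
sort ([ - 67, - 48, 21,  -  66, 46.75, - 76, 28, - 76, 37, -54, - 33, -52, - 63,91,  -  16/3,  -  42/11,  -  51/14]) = [ - 76,- 76, - 67, - 66, - 63, - 54, - 52, - 48, - 33, - 16/3,-42/11, -51/14,21, 28, 37,  46.75,91 ]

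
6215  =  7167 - 952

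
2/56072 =1/28036=0.00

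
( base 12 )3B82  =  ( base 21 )fbk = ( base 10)6866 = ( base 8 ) 15322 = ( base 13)3182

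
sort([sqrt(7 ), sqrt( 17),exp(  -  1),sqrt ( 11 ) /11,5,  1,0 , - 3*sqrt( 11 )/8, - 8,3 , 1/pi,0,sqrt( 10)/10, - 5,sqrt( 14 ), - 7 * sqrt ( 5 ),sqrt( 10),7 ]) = [  -  7*sqrt (5), - 8 , - 5,-3*sqrt(11)/8,0, 0,  sqrt (11) /11, sqrt(10)/10,1/pi,exp( - 1), 1,sqrt( 7),3,sqrt( 10),sqrt(14),sqrt(17 ),5,7 ] 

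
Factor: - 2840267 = -2840267^1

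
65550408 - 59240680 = 6309728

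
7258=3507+3751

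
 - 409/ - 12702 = 409/12702 = 0.03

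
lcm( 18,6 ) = 18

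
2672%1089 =494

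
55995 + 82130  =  138125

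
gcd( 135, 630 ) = 45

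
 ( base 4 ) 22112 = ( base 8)1226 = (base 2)1010010110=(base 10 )662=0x296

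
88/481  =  88/481 = 0.18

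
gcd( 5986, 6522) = 2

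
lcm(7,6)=42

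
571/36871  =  571/36871 = 0.02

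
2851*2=5702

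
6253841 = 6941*901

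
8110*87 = 705570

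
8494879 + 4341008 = 12835887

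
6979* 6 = 41874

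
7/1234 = 7/1234 =0.01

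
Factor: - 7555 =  - 5^1*1511^1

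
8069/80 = 8069/80=100.86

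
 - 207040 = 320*( - 647) 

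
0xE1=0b11100001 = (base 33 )6R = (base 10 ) 225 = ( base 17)d4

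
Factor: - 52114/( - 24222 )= 3^ ( - 1)*11^(-1)*71^1 = 71/33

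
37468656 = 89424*419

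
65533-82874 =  - 17341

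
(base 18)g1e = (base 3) 21011012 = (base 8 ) 12140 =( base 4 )1101200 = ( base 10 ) 5216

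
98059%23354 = 4643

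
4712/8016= 589/1002 = 0.59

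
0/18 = 0 =0.00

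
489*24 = 11736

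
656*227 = 148912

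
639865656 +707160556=1347026212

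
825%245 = 90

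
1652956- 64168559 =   -  62515603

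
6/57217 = 6/57217 = 0.00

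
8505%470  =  45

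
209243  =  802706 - 593463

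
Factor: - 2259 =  - 3^2*251^1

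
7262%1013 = 171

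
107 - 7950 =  - 7843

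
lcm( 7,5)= 35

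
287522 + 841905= 1129427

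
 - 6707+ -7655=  - 14362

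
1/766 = 1/766 = 0.00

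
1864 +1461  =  3325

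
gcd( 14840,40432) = 56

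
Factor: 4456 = 2^3*557^1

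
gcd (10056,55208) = 8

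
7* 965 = 6755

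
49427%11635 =2887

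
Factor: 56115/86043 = 3^1*5^1*23^( - 1) = 15/23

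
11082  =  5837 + 5245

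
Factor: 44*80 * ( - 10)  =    -  2^7*5^2 * 11^1 = -35200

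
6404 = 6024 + 380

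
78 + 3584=3662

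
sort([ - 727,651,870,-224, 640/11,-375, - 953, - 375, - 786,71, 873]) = [ - 953,-786, - 727 ,-375,- 375, - 224,640/11,71,651,870,873 ] 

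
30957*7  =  216699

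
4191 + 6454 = 10645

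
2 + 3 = 5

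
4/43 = 4/43 = 0.09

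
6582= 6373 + 209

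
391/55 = 391/55  =  7.11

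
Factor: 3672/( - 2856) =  - 3^2*7^ ( - 1 ) =- 9/7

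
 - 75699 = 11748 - 87447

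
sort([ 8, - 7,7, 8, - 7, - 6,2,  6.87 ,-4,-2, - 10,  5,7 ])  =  [- 10,-7, - 7, - 6, - 4, - 2,2 , 5, 6.87, 7, 7,8,8 ] 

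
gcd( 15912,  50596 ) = 52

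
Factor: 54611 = 97^1*563^1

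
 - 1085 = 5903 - 6988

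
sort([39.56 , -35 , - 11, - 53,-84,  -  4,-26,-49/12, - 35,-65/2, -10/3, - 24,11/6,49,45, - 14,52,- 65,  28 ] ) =[ - 84,-65,-53, - 35, - 35,-65/2, - 26,  -  24,  -  14 ,-11 ,- 49/12, - 4,-10/3, 11/6,28,39.56,45,49,52]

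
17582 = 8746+8836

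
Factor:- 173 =-173^1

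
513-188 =325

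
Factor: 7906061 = 1109^1*7129^1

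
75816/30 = 2527 + 1/5 = 2527.20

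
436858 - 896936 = - 460078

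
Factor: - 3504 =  - 2^4*3^1 * 73^1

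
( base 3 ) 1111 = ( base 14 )2C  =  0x28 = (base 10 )40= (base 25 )1f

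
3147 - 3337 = -190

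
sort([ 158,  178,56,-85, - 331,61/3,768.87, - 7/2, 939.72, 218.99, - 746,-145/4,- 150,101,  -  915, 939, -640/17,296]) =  [ - 915,-746,-331, - 150,-85, - 640/17 , - 145/4,-7/2,61/3,56,101 , 158, 178, 218.99,  296, 768.87 , 939,939.72 ] 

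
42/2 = 21= 21.00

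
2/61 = 2/61 = 0.03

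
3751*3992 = 14973992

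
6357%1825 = 882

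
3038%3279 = 3038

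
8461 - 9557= -1096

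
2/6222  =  1/3111  =  0.00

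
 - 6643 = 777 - 7420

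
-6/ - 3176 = 3/1588 =0.00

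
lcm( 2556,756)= 53676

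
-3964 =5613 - 9577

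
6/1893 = 2/631=0.00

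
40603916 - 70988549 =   -  30384633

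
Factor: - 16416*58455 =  - 2^5*3^6* 5^1 * 19^1*433^1 = - 959597280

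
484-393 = 91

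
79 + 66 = 145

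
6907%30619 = 6907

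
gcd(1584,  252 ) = 36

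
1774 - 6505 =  - 4731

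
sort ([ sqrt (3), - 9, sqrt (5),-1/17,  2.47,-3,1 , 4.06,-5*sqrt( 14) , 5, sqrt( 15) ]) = [  -  5  *  sqrt (14), - 9, - 3, - 1/17, 1, sqrt( 3), sqrt( 5), 2.47,sqrt ( 15), 4.06, 5 ]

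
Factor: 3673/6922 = 2^( - 1 )*3461^ ( - 1)*3673^1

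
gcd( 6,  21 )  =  3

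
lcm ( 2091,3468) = 142188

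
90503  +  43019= 133522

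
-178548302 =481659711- 660208013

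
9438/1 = 9438  =  9438.00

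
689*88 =60632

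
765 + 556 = 1321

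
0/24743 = 0 = 0.00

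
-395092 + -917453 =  - 1312545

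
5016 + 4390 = 9406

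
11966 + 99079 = 111045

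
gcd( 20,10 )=10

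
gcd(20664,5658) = 246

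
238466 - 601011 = -362545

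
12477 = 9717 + 2760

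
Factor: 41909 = 7^1*5987^1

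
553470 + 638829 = 1192299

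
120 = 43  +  77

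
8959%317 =83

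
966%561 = 405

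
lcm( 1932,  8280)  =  57960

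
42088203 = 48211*873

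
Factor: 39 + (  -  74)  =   - 35  =  -  5^1*7^1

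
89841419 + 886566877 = 976408296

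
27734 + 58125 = 85859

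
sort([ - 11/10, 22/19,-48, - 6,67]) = [ - 48,-6,  -  11/10, 22/19,67] 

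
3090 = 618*5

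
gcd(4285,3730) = 5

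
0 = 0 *51260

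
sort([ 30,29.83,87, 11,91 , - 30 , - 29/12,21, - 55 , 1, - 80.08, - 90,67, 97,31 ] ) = [-90, - 80.08 , - 55,-30, - 29/12,1,  11 , 21, 29.83 , 30,  31, 67, 87,91,  97]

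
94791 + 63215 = 158006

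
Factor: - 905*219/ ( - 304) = 198195/304 = 2^( - 4 )*3^1*5^1*19^(-1) *73^1*181^1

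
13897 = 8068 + 5829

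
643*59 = 37937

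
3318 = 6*553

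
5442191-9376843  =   - 3934652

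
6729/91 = 73+ 86/91 = 73.95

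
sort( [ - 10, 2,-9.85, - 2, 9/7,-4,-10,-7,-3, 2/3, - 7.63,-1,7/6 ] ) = [-10 , - 10, - 9.85, -7.63,-7, - 4, - 3,  -  2,-1, 2/3,7/6, 9/7,  2 ]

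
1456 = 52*28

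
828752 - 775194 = 53558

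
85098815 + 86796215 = 171895030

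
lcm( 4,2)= 4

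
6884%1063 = 506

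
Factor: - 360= - 2^3 * 3^2 * 5^1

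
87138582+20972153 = 108110735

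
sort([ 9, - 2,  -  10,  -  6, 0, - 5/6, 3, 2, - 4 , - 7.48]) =[ - 10, - 7.48, - 6, - 4, - 2 , - 5/6,0, 2, 3, 9 ]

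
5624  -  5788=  - 164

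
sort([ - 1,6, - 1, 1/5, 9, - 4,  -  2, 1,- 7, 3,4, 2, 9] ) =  [-7, - 4,  -  2,-1,  -  1,1/5,1,2,3,  4, 6, 9, 9] 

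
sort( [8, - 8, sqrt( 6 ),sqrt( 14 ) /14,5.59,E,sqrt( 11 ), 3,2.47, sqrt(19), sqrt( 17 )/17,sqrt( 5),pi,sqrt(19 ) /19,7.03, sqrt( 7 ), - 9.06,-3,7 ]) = [ - 9.06, - 8, - 3,sqrt(19) /19,sqrt(17 )/17,sqrt (14)/14 , sqrt( 5),sqrt( 6),  2.47,sqrt( 7),E, 3,pi,sqrt( 11),sqrt(19),5.59, 7 , 7.03,8 ]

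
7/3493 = 1/499 = 0.00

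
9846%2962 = 960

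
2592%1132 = 328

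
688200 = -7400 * ( - 93)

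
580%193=1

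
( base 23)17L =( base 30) NL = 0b1011000111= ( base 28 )PB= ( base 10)711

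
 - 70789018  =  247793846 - 318582864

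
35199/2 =17599 + 1/2 = 17599.50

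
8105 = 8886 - 781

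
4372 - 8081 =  - 3709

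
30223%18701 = 11522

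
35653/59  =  35653/59  =  604.29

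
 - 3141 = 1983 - 5124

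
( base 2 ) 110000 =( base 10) 48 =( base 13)39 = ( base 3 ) 1210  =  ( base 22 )24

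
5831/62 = 94 + 3/62= 94.05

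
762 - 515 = 247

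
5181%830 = 201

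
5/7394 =5/7394 = 0.00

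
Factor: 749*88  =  65912  =  2^3*7^1 * 11^1*107^1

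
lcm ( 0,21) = 0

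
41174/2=20587 = 20587.00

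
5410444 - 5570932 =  - 160488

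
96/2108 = 24/527 = 0.05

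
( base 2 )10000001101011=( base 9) 12341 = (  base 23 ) FFJ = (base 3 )102101101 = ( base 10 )8299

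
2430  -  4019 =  - 1589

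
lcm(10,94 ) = 470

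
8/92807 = 8/92807=0.00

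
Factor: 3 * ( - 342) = - 2^1 * 3^3*19^1 = - 1026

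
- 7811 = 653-8464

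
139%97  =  42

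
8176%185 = 36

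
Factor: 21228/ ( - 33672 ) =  - 2^( - 1 )*23^( - 1)*29^1 = - 29/46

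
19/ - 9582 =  -19/9582 = - 0.00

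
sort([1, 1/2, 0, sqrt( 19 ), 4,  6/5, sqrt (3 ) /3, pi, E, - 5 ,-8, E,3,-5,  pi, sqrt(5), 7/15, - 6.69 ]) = [ - 8, -6.69, - 5 ,-5, 0, 7/15, 1/2, sqrt(3 )/3,1,6/5, sqrt(5 ), E, E,3, pi,pi,4, sqrt( 19 )] 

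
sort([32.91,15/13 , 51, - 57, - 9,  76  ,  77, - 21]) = [ -57, - 21, - 9,15/13, 32.91,51,76, 77 ]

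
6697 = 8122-1425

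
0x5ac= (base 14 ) 75A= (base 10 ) 1452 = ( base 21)363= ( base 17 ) 507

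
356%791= 356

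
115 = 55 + 60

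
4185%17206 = 4185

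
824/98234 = 412/49117 = 0.01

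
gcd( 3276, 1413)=9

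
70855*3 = 212565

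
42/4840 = 21/2420  =  0.01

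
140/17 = 140/17 = 8.24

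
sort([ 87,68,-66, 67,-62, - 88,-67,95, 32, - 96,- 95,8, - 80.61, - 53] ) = [  -  96, - 95,-88, - 80.61, - 67 , - 66, - 62,-53, 8, 32, 67, 68, 87,95] 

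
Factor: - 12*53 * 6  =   - 3816 = - 2^3 * 3^2*53^1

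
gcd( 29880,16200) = 360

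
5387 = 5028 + 359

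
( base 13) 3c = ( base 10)51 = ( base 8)63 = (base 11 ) 47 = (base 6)123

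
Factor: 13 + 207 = 2^2 * 5^1*11^1 = 220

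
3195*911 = 2910645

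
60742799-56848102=3894697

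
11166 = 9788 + 1378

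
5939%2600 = 739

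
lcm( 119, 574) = 9758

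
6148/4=1537  =  1537.00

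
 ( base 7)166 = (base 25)3M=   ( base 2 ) 1100001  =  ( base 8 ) 141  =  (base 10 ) 97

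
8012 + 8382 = 16394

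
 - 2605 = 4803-7408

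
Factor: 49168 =2^4 * 7^1*439^1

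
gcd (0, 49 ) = 49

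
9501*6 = 57006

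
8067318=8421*958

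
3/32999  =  3/32999 = 0.00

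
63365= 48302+15063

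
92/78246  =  2/1701 =0.00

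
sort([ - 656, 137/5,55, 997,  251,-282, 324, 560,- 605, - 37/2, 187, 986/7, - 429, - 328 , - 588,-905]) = [-905, - 656, - 605,  -  588, - 429,-328,  -  282 ,-37/2,137/5, 55,986/7, 187,251 , 324,560,997 ] 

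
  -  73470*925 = - 67959750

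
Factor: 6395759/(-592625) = -5^( - 3)*11^(-1 )*431^( - 1 ) * 1637^1*3907^1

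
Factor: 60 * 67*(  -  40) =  - 2^5*3^1*5^2*67^1 = - 160800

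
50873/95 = 535 + 48/95  =  535.51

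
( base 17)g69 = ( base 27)6da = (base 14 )1A23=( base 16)127f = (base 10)4735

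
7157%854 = 325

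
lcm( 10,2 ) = 10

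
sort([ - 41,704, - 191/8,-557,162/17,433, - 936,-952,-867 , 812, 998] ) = [ - 952, - 936, -867, - 557, - 41, - 191/8,162/17 , 433,704,  812,  998 ]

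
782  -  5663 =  - 4881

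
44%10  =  4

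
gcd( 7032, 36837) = 3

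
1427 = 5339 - 3912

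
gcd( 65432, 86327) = 1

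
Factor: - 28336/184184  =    -  2^1*13^(-1) = - 2/13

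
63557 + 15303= 78860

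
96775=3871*25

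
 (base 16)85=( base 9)157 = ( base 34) 3v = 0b10000101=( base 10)133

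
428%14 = 8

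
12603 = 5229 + 7374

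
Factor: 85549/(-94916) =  - 2^ (-2 )*61^( - 1 )*389^(  -  1)*85549^1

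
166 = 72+94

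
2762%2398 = 364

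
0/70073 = 0= 0.00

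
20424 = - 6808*( - 3)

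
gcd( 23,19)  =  1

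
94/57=94/57 = 1.65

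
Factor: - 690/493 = -2^1*3^1 * 5^1 * 17^( - 1 ) * 23^1 * 29^( - 1) 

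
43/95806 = 43/95806 = 0.00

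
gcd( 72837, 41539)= 1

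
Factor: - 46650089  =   - 227^1*205507^1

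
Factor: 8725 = 5^2*349^1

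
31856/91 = 350  +  6/91 = 350.07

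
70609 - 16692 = 53917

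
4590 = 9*510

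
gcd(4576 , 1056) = 352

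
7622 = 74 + 7548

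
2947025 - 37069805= - 34122780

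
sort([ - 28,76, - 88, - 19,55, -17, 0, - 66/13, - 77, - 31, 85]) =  [ - 88, - 77, - 31, - 28 , - 19,-17, - 66/13, 0, 55, 76, 85]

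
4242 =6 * 707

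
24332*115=2798180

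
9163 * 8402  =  76987526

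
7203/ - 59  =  - 7203/59= - 122.08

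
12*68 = 816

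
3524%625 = 399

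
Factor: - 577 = -577^1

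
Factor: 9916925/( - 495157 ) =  - 5^2*13^( - 1)*37^1*41^( - 1 )*71^1 * 151^1*929^(-1)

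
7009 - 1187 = 5822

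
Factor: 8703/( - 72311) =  - 3^2*167^( - 1 )*433^( - 1) *967^1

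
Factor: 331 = 331^1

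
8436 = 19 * 444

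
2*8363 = 16726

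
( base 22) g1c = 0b1111001100010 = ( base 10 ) 7778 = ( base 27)ai2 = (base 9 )11602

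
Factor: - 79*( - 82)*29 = 187862 = 2^1*29^1*41^1*79^1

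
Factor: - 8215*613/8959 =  - 5^1*17^( - 2 )*53^1*613^1  =  -  162445/289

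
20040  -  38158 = -18118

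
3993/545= 7  +  178/545  =  7.33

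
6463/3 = 6463/3= 2154.33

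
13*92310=1200030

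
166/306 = 83/153 = 0.54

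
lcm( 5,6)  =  30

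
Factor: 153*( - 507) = -3^3*13^2* 17^1 = - 77571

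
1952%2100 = 1952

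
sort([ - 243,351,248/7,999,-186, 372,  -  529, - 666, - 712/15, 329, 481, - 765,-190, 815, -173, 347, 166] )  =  [ - 765, - 666, - 529, - 243,  -  190,- 186,-173, - 712/15,248/7,166, 329, 347,351, 372, 481, 815,999 ]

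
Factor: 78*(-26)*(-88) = 2^5 * 3^1*11^1 * 13^2 = 178464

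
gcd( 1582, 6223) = 7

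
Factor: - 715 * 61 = - 43615 = -5^1 * 11^1*13^1*61^1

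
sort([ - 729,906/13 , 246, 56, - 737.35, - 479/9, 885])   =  [  -  737.35 , - 729,-479/9, 56, 906/13, 246,885]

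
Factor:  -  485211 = -3^1*197^1*821^1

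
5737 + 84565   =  90302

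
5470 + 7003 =12473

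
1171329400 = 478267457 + 693061943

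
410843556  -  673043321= - 262199765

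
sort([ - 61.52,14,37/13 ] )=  [-61.52, 37/13 , 14]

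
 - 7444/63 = - 119 + 53/63 = - 118.16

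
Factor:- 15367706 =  - 2^1*1307^1 * 5879^1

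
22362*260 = 5814120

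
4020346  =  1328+4019018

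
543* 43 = 23349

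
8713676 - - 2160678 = 10874354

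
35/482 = 35/482 =0.07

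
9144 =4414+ 4730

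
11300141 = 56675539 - 45375398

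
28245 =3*9415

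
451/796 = 451/796 = 0.57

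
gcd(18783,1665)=9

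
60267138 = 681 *88498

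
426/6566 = 213/3283 = 0.06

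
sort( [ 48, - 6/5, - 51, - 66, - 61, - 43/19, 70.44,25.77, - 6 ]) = [ - 66,-61 , - 51, - 6, - 43/19, - 6/5, 25.77,  48, 70.44]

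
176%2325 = 176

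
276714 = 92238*3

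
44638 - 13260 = 31378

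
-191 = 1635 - 1826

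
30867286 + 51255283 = 82122569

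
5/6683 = 5/6683= 0.00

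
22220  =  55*404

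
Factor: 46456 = 2^3*5807^1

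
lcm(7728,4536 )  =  208656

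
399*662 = 264138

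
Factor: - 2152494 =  - 2^1*3^5*43^1*103^1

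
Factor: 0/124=0 = 0^1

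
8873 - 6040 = 2833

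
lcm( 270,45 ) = 270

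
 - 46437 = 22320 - 68757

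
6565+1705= 8270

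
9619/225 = 9619/225 = 42.75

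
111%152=111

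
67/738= 67/738 = 0.09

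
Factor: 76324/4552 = 2^(-1 )*569^( - 1)*19081^1 = 19081/1138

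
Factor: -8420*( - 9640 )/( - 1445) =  -16233760/289 = - 2^5*5^1 * 17^( - 2)  *241^1*421^1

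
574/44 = 13 + 1/22=13.05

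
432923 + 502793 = 935716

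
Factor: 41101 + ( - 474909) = -2^4*19^1* 1427^1 = - 433808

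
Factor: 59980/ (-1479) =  - 2^2*3^ ( - 1)*5^1*17^ (-1)*29^( - 1)*2999^1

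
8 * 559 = 4472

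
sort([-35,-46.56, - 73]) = [ - 73, - 46.56 , - 35 ] 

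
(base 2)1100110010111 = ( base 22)DBH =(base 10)6551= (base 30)78B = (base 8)14627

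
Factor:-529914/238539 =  - 682/307 = -2^1*11^1  *  31^1*307^ ( - 1 ) 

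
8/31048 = 1/3881 = 0.00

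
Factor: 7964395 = 5^1*1592879^1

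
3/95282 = 3/95282 =0.00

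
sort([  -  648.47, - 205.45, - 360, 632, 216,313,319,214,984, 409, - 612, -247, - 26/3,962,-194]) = [ - 648.47, - 612, - 360, - 247,-205.45, - 194, - 26/3,214, 216,313,319,409,632, 962,  984]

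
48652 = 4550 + 44102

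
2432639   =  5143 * 473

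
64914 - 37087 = 27827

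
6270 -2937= 3333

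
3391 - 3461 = -70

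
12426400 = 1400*8876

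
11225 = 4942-- 6283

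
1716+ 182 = 1898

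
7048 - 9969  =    -  2921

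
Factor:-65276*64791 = -4229297316 = - 2^2*3^2*23^1*313^1*16319^1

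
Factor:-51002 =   -  2^1 * 7^1*3643^1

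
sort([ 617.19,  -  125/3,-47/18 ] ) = [ - 125/3,-47/18,617.19]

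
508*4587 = 2330196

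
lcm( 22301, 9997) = 289913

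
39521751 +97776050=137297801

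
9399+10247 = 19646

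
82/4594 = 41/2297=0.02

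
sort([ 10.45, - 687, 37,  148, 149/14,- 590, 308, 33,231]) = [ - 687,-590,10.45,  149/14, 33 , 37,148 , 231, 308 ]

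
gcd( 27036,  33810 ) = 6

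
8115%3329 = 1457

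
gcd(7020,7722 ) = 702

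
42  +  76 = 118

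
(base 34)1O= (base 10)58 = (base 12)4A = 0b111010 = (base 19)31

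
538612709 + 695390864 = 1234003573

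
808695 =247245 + 561450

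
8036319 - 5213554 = 2822765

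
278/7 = 39+5/7 = 39.71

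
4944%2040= 864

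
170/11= 170/11  =  15.45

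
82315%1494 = 145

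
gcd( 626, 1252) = 626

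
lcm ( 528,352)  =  1056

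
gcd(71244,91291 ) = 1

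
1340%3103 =1340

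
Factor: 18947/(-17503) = - 23^( - 1 )*761^( -1 )*18947^1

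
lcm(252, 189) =756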